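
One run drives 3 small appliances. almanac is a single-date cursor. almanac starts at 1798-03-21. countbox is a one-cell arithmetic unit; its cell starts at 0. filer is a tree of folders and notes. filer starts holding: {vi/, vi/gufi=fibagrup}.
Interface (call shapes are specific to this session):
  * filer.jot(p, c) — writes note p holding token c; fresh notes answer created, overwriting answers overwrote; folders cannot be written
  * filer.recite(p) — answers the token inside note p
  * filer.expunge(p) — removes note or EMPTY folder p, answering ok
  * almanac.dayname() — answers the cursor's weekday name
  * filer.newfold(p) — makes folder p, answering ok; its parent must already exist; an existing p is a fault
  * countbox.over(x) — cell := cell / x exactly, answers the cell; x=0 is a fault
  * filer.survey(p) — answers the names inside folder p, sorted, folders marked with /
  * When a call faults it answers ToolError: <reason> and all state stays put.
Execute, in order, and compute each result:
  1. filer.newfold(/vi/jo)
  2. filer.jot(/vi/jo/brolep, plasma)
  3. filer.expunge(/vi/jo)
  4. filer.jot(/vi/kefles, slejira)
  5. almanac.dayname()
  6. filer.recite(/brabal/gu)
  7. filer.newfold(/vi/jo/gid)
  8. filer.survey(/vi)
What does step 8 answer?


Step: newfold[p: /vi/jo]
Result: ok
Step: jot[p: /vi/jo/brolep; c: plasma]
Result: created
Step: expunge[p: /vi/jo]
Result: ToolError: not empty
Step: jot[p: /vi/kefles; c: slejira]
Result: created
Step: dayname[]
Result: Wednesday
Step: recite[p: /brabal/gu]
Result: ToolError: not found
Step: newfold[p: /vi/jo/gid]
Result: ok
Step: survey[p: /vi]
Result: [gufi, jo/, kefles]

Answer: [gufi, jo/, kefles]


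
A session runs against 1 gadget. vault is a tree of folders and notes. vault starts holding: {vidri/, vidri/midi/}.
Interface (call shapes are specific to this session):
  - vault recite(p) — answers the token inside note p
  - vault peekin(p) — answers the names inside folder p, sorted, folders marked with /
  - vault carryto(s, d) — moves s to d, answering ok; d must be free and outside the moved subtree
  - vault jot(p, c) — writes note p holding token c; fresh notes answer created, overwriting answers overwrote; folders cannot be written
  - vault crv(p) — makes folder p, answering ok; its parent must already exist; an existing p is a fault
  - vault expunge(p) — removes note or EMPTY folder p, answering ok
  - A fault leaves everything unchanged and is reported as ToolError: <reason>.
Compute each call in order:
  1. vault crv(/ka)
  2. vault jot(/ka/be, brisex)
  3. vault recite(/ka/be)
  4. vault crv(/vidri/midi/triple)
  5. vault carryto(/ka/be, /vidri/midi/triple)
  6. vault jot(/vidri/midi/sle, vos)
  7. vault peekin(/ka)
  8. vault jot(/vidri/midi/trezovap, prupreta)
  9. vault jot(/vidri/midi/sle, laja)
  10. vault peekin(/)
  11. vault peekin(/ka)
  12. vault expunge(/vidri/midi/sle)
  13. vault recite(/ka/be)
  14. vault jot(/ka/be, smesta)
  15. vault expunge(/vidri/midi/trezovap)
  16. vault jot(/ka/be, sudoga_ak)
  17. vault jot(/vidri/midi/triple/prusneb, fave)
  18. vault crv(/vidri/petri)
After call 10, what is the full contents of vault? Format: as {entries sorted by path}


Answer: {ka/, ka/be=brisex, vidri/, vidri/midi/, vidri/midi/sle=laja, vidri/midi/trezovap=prupreta, vidri/midi/triple/}

Derivation:
Act: vault crv[p=/ka]
Obs: ok
Act: vault jot[p=/ka/be; c=brisex]
Obs: created
Act: vault recite[p=/ka/be]
Obs: brisex
Act: vault crv[p=/vidri/midi/triple]
Obs: ok
Act: vault carryto[s=/ka/be; d=/vidri/midi/triple]
Obs: ToolError: exists
Act: vault jot[p=/vidri/midi/sle; c=vos]
Obs: created
Act: vault peekin[p=/ka]
Obs: [be]
Act: vault jot[p=/vidri/midi/trezovap; c=prupreta]
Obs: created
Act: vault jot[p=/vidri/midi/sle; c=laja]
Obs: overwrote
Act: vault peekin[p=/]
Obs: [ka/, vidri/]
Act: vault peekin[p=/ka]
Obs: [be]
Act: vault expunge[p=/vidri/midi/sle]
Obs: ok
Act: vault recite[p=/ka/be]
Obs: brisex
Act: vault jot[p=/ka/be; c=smesta]
Obs: overwrote
Act: vault expunge[p=/vidri/midi/trezovap]
Obs: ok
Act: vault jot[p=/ka/be; c=sudoga_ak]
Obs: overwrote
Act: vault jot[p=/vidri/midi/triple/prusneb; c=fave]
Obs: created
Act: vault crv[p=/vidri/petri]
Obs: ok


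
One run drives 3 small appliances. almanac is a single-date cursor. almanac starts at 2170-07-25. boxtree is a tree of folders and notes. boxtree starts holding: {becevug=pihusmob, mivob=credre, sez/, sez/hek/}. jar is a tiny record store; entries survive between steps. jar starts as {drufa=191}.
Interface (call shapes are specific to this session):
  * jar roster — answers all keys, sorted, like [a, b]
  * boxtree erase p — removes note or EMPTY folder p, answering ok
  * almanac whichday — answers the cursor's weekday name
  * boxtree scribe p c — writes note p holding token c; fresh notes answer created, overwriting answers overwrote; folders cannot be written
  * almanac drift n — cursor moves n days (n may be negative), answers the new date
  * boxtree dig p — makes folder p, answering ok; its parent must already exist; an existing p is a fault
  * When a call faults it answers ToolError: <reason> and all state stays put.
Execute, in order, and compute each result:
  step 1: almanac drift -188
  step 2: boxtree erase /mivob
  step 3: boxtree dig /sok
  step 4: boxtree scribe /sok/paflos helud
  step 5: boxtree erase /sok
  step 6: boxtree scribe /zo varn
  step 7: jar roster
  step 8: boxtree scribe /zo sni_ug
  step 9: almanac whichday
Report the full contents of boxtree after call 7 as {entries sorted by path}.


Answer: {becevug=pihusmob, sez/, sez/hek/, sok/, sok/paflos=helud, zo=varn}

Derivation:
I call almanac drift with n: -188, giving 2170-01-18.
Next I call boxtree erase with p: /mivob, yielding ok.
I try boxtree dig with p: /sok, and see ok.
Using boxtree scribe with p: /sok/paflos, c: helud, yielding created.
I try boxtree erase with p: /sok, — result: ToolError: not empty.
Calling boxtree scribe with p: /zo, c: varn, → created.
Invoking jar roster, and see [drufa].
I use boxtree scribe with p: /zo, c: sni_ug, — result: overwrote.
I use almanac whichday(), which returns Thursday.


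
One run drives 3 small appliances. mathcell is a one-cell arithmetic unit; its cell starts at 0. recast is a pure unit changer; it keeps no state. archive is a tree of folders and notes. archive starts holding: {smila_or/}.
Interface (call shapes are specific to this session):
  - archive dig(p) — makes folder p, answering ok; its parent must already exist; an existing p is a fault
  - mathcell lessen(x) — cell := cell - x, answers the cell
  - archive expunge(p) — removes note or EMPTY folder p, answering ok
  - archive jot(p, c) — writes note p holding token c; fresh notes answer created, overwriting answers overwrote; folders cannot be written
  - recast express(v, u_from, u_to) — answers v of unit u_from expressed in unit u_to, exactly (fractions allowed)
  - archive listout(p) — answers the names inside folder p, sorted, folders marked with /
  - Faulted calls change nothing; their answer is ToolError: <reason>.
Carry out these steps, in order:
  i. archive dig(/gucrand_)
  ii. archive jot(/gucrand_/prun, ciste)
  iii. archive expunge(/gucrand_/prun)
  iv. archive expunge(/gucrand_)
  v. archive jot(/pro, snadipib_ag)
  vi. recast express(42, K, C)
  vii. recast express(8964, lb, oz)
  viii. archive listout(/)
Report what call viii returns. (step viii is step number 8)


Answer: [pro, smila_or/]

Derivation:
I use archive dig with p='/gucrand_', giving ok.
Calling archive jot with p='/gucrand_/prun', c='ciste', and get created.
Now I run archive expunge with p='/gucrand_/prun': ok.
Then archive expunge with p='/gucrand_', and get ok.
Calling archive jot with p='/pro', c='snadipib_ag': created.
I run recast express with v='42', u_from='K', u_to='C', and observe -4623/20.
Next I call recast express with v='8964', u_from='lb', u_to='oz', and see 143424.
Then archive listout with p='/': [pro, smila_or/].


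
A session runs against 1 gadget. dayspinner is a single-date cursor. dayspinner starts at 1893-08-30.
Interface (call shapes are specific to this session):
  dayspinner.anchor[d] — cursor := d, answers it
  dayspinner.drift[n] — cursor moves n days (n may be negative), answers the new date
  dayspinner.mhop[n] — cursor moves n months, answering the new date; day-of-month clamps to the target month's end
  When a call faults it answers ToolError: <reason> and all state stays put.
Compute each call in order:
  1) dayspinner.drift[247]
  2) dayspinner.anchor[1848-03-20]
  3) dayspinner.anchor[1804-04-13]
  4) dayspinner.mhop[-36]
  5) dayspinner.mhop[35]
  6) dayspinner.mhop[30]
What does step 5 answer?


Answer: 1804-03-13

Derivation:
// 1. drift(n: 247) => 1894-05-04
// 2. anchor(d: 1848-03-20) => 1848-03-20
// 3. anchor(d: 1804-04-13) => 1804-04-13
// 4. mhop(n: -36) => 1801-04-13
// 5. mhop(n: 35) => 1804-03-13
// 6. mhop(n: 30) => 1806-09-13


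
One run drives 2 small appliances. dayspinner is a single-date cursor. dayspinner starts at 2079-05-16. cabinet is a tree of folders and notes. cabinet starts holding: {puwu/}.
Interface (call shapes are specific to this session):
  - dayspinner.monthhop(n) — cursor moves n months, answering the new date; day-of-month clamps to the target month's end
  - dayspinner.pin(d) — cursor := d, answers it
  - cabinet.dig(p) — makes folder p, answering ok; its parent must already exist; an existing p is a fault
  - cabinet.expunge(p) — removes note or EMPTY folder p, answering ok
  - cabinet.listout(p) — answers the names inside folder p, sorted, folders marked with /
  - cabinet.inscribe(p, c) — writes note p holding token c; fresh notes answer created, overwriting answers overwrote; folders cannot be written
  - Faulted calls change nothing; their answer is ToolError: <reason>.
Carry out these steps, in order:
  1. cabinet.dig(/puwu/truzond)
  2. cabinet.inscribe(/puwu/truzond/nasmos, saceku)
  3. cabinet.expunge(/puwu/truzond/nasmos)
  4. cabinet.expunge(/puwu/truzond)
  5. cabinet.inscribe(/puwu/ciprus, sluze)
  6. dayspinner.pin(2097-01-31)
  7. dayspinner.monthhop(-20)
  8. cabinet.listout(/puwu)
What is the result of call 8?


Do: cabinet.dig[p→/puwu/truzond]
See: ok
Do: cabinet.inscribe[p→/puwu/truzond/nasmos; c→saceku]
See: created
Do: cabinet.expunge[p→/puwu/truzond/nasmos]
See: ok
Do: cabinet.expunge[p→/puwu/truzond]
See: ok
Do: cabinet.inscribe[p→/puwu/ciprus; c→sluze]
See: created
Do: dayspinner.pin[d→2097-01-31]
See: 2097-01-31
Do: dayspinner.monthhop[n→-20]
See: 2095-05-31
Do: cabinet.listout[p→/puwu]
See: [ciprus]

Answer: [ciprus]


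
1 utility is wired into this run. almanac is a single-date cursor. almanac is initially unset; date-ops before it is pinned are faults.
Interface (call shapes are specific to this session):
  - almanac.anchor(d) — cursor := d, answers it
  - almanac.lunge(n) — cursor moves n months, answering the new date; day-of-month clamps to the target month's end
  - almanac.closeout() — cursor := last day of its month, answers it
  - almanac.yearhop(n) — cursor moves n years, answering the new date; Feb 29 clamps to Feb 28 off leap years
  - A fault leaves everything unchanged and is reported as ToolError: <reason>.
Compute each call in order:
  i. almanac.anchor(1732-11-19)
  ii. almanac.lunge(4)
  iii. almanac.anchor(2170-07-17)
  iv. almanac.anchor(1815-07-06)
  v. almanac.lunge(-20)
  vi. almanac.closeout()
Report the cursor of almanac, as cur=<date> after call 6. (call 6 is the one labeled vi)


==> almanac.anchor(d→1732-11-19)
<== 1732-11-19
==> almanac.lunge(n→4)
<== 1733-03-19
==> almanac.anchor(d→2170-07-17)
<== 2170-07-17
==> almanac.anchor(d→1815-07-06)
<== 1815-07-06
==> almanac.lunge(n→-20)
<== 1813-11-06
==> almanac.closeout()
<== 1813-11-30

Answer: cur=1813-11-30


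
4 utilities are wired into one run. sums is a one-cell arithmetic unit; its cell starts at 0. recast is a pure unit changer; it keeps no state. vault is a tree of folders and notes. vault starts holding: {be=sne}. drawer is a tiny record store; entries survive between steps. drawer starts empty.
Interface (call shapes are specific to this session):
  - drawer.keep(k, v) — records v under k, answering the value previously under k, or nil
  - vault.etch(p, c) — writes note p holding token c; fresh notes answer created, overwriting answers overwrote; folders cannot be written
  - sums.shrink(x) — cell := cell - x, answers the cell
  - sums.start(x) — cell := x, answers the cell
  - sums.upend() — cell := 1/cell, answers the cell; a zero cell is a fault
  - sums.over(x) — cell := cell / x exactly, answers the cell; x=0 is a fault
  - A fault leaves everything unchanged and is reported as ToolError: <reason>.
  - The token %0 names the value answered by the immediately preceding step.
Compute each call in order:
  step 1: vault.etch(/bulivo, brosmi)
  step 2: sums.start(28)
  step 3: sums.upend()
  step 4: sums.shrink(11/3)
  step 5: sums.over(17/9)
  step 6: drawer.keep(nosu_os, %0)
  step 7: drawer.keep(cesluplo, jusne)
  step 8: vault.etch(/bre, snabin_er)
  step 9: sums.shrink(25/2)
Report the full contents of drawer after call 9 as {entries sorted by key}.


Answer: {cesluplo=jusne, nosu_os=-915/476}

Derivation:
Calling etch with p→/bulivo, c→brosmi, and get created.
I try start with x→28, which returns 28.
Then upend, — result: 1/28.
I run shrink with x→11/3, which returns -305/84.
I run over with x→17/9, → -915/476.
I invoke keep with k→nosu_os, v→%0, yielding nil.
Next I call keep with k→cesluplo, v→jusne, which returns nil.
Now I run etch with p→/bre, c→snabin_er, — result: created.
I try shrink with x→25/2, and observe -6865/476.


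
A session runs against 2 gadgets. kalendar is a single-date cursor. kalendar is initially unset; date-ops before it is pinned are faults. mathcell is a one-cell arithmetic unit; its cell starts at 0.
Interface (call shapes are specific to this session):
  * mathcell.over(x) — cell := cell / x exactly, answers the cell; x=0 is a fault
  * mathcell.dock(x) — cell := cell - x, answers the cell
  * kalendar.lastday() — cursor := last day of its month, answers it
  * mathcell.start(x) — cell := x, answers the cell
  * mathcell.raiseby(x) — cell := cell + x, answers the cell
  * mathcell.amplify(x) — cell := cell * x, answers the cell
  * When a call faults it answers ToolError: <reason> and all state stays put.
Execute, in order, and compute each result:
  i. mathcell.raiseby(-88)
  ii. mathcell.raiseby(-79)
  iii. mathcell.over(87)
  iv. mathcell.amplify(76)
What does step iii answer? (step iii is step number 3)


Answer: -167/87

Derivation:
[in] mathcell.raiseby x=-88
= -88
[in] mathcell.raiseby x=-79
= -167
[in] mathcell.over x=87
= -167/87
[in] mathcell.amplify x=76
= -12692/87


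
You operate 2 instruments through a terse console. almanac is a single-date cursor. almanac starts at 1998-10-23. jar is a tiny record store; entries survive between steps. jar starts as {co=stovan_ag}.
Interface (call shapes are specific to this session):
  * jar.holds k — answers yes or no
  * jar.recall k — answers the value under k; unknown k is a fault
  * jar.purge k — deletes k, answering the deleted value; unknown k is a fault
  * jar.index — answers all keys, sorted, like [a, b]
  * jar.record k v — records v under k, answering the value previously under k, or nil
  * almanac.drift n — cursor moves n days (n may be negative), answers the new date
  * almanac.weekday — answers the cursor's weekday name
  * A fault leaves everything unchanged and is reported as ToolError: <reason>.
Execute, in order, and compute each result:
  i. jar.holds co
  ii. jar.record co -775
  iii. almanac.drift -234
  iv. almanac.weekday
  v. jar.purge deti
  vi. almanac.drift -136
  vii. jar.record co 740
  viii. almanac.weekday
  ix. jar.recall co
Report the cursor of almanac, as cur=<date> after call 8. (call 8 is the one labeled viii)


# 1. holds(k: co) == yes
# 2. record(k: co, v: -775) == stovan_ag
# 3. drift(n: -234) == 1998-03-03
# 4. weekday() == Tuesday
# 5. purge(k: deti) == ToolError: no such key deti
# 6. drift(n: -136) == 1997-10-18
# 7. record(k: co, v: 740) == -775
# 8. weekday() == Saturday
# 9. recall(k: co) == 740

Answer: cur=1997-10-18


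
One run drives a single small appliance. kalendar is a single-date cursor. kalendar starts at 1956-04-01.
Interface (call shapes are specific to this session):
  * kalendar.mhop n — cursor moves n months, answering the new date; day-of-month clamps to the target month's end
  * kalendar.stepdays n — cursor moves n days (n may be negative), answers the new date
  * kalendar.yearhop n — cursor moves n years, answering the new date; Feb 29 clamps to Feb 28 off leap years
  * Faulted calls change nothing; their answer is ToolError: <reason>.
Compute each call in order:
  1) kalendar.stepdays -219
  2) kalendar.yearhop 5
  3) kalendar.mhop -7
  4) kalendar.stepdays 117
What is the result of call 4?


Answer: 1960-05-22

Derivation:
Next I call kalendar.stepdays(n: -219), and get 1955-08-26.
Now I run kalendar.yearhop(n: 5), → 1960-08-26.
I try kalendar.mhop(n: -7), giving 1960-01-26.
Invoking kalendar.stepdays(n: 117), → 1960-05-22.


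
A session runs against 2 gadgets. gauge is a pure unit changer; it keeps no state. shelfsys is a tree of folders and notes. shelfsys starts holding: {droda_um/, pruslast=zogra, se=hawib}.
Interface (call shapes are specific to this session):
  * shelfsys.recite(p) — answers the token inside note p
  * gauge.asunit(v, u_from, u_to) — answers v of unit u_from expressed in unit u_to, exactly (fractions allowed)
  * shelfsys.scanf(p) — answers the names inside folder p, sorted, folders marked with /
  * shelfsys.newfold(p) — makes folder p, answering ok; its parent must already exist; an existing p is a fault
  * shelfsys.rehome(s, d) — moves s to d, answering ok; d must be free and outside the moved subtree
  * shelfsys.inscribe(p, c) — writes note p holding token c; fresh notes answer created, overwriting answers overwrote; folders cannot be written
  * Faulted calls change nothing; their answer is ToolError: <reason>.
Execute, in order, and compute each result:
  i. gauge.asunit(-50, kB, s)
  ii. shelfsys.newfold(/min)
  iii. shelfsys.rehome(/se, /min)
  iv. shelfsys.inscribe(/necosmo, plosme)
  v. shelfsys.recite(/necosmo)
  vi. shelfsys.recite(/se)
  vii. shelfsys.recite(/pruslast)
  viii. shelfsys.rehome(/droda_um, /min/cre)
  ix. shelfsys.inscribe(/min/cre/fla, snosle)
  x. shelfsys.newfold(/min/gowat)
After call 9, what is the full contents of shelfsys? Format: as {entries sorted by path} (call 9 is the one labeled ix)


Answer: {min/, min/cre/, min/cre/fla=snosle, necosmo=plosme, pruslast=zogra, se=hawib}

Derivation:
→ gauge.asunit(-50, kB, s)
← ToolError: incompatible units
→ shelfsys.newfold(/min)
← ok
→ shelfsys.rehome(/se, /min)
← ToolError: exists
→ shelfsys.inscribe(/necosmo, plosme)
← created
→ shelfsys.recite(/necosmo)
← plosme
→ shelfsys.recite(/se)
← hawib
→ shelfsys.recite(/pruslast)
← zogra
→ shelfsys.rehome(/droda_um, /min/cre)
← ok
→ shelfsys.inscribe(/min/cre/fla, snosle)
← created
→ shelfsys.newfold(/min/gowat)
← ok


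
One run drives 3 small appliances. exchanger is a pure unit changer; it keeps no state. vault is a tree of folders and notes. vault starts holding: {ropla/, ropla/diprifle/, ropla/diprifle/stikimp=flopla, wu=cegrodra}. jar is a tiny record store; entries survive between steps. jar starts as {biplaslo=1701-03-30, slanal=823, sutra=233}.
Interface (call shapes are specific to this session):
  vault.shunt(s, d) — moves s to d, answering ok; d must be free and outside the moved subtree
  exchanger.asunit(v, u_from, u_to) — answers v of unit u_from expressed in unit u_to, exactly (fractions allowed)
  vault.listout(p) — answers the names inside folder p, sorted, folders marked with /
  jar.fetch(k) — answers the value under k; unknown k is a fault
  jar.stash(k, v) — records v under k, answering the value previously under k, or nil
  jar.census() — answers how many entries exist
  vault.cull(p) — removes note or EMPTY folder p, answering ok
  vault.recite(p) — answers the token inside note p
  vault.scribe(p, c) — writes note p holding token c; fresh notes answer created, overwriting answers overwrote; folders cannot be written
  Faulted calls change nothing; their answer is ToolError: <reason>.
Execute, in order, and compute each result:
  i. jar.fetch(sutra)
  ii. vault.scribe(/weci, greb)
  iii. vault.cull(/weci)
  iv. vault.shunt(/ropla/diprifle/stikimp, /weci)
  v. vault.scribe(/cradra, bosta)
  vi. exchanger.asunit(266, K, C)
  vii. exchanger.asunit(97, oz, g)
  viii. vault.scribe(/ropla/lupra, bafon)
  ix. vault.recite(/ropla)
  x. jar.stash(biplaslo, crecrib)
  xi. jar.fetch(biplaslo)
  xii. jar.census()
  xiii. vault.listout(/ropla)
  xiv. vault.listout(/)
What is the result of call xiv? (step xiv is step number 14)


;; 1. fetch(k→sutra) : 233
;; 2. scribe(p→/weci, c→greb) : created
;; 3. cull(p→/weci) : ok
;; 4. shunt(s→/ropla/diprifle/stikimp, d→/weci) : ok
;; 5. scribe(p→/cradra, c→bosta) : created
;; 6. asunit(v→266, u_from→K, u_to→C) : -143/20
;; 7. asunit(v→97, u_from→oz, u_to→g) : 4399845989/1600000
;; 8. scribe(p→/ropla/lupra, c→bafon) : created
;; 9. recite(p→/ropla) : ToolError: is a directory
;; 10. stash(k→biplaslo, v→crecrib) : 1701-03-30
;; 11. fetch(k→biplaslo) : crecrib
;; 12. census() : 3
;; 13. listout(p→/ropla) : [diprifle/, lupra]
;; 14. listout(p→/) : [cradra, ropla/, weci, wu]

Answer: [cradra, ropla/, weci, wu]


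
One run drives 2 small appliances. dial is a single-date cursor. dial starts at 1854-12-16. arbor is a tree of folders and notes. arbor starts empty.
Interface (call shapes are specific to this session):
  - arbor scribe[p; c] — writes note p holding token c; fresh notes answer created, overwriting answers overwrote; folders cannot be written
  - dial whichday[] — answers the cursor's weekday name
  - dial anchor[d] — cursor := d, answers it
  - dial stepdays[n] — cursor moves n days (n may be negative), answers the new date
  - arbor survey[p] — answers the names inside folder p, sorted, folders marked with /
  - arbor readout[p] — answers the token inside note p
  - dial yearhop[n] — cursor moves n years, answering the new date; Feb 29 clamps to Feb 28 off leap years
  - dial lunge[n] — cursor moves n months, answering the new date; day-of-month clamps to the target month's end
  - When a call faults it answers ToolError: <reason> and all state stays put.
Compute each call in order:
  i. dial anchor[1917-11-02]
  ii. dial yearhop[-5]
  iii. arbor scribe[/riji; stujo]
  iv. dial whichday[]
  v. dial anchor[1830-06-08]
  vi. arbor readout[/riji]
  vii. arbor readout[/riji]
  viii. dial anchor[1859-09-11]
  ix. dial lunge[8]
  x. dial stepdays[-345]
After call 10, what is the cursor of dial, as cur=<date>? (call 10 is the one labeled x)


>>> dial anchor d: 1917-11-02
[out] 1917-11-02
>>> dial yearhop n: -5
[out] 1912-11-02
>>> arbor scribe p: /riji c: stujo
[out] created
>>> dial whichday
[out] Saturday
>>> dial anchor d: 1830-06-08
[out] 1830-06-08
>>> arbor readout p: /riji
[out] stujo
>>> arbor readout p: /riji
[out] stujo
>>> dial anchor d: 1859-09-11
[out] 1859-09-11
>>> dial lunge n: 8
[out] 1860-05-11
>>> dial stepdays n: -345
[out] 1859-06-01

Answer: cur=1859-06-01


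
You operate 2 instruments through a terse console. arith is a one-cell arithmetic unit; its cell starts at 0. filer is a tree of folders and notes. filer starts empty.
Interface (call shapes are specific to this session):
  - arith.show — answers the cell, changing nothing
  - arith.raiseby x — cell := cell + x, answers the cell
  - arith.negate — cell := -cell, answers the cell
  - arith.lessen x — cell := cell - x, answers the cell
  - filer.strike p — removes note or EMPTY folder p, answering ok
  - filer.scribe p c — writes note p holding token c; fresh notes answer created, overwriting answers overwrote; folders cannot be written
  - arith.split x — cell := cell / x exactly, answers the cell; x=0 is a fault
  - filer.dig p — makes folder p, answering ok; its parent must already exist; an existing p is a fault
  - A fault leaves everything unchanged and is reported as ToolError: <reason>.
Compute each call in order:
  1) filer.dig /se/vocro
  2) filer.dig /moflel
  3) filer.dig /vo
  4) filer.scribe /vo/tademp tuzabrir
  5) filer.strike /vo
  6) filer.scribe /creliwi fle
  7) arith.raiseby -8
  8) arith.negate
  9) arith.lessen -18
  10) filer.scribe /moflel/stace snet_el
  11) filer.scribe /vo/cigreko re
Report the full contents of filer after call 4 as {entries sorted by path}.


;; 1. filer.dig(p: /se/vocro) -> ToolError: no parent
;; 2. filer.dig(p: /moflel) -> ok
;; 3. filer.dig(p: /vo) -> ok
;; 4. filer.scribe(p: /vo/tademp, c: tuzabrir) -> created
;; 5. filer.strike(p: /vo) -> ToolError: not empty
;; 6. filer.scribe(p: /creliwi, c: fle) -> created
;; 7. arith.raiseby(x: -8) -> -8
;; 8. arith.negate() -> 8
;; 9. arith.lessen(x: -18) -> 26
;; 10. filer.scribe(p: /moflel/stace, c: snet_el) -> created
;; 11. filer.scribe(p: /vo/cigreko, c: re) -> created

Answer: {moflel/, vo/, vo/tademp=tuzabrir}


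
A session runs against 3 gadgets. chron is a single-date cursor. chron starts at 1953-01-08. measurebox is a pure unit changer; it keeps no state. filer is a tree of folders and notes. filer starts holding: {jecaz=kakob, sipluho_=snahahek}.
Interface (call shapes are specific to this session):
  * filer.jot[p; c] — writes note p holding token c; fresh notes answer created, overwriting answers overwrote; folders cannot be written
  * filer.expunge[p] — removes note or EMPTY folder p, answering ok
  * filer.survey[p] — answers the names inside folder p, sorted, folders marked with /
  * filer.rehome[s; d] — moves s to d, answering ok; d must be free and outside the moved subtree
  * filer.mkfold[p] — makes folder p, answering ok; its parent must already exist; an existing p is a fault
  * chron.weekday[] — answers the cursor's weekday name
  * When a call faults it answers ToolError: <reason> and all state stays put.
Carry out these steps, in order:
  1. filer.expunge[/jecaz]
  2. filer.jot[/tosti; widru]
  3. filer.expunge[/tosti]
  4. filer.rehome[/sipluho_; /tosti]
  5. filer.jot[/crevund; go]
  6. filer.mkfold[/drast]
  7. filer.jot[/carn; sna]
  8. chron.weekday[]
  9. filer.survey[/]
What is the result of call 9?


Step: filer.expunge[p: /jecaz]
Result: ok
Step: filer.jot[p: /tosti; c: widru]
Result: created
Step: filer.expunge[p: /tosti]
Result: ok
Step: filer.rehome[s: /sipluho_; d: /tosti]
Result: ok
Step: filer.jot[p: /crevund; c: go]
Result: created
Step: filer.mkfold[p: /drast]
Result: ok
Step: filer.jot[p: /carn; c: sna]
Result: created
Step: chron.weekday[]
Result: Thursday
Step: filer.survey[p: /]
Result: [carn, crevund, drast/, tosti]

Answer: [carn, crevund, drast/, tosti]


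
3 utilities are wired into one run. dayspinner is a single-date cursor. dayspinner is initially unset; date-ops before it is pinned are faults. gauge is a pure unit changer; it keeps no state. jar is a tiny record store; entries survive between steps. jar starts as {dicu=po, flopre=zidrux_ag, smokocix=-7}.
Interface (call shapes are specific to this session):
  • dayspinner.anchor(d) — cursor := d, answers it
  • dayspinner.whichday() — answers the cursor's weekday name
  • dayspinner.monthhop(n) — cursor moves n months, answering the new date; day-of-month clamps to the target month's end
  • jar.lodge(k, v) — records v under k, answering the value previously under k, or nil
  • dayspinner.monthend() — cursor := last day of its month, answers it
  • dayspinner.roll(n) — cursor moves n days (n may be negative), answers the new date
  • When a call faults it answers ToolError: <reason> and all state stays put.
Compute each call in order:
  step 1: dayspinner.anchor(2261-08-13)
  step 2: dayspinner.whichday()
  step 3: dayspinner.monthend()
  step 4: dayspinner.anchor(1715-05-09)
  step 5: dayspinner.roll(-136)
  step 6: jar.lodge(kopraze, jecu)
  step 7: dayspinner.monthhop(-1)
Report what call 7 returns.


Answer: 1714-11-24

Derivation:
I invoke anchor passing 2261-08-13, which returns 2261-08-13.
Using whichday(), and observe Tuesday.
I try monthend, → 2261-08-31.
Calling anchor passing 1715-05-09, giving 1715-05-09.
Now I run roll passing -136, and observe 1714-12-24.
Calling lodge passing kopraze, jecu, giving nil.
Next I call monthhop passing -1, which returns 1714-11-24.


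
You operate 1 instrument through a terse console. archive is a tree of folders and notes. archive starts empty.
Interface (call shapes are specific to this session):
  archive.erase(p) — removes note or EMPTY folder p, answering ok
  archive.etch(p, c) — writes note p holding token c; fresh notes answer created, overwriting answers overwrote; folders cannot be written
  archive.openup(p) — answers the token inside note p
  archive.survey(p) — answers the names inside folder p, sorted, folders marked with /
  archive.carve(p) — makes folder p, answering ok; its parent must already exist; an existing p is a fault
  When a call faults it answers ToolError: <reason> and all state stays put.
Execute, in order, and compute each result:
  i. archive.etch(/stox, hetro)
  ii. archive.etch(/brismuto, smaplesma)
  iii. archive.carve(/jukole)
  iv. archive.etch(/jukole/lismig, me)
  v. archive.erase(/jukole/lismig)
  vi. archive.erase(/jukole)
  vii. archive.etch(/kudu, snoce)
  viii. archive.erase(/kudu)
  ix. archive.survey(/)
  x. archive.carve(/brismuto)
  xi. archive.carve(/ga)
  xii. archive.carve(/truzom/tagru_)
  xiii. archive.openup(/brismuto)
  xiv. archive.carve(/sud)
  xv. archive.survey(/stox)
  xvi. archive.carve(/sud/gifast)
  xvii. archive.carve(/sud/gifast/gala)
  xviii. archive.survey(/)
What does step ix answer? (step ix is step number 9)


Answer: [brismuto, stox]

Derivation:
Step: archive.etch[p='/stox'; c='hetro']
Result: created
Step: archive.etch[p='/brismuto'; c='smaplesma']
Result: created
Step: archive.carve[p='/jukole']
Result: ok
Step: archive.etch[p='/jukole/lismig'; c='me']
Result: created
Step: archive.erase[p='/jukole/lismig']
Result: ok
Step: archive.erase[p='/jukole']
Result: ok
Step: archive.etch[p='/kudu'; c='snoce']
Result: created
Step: archive.erase[p='/kudu']
Result: ok
Step: archive.survey[p='/']
Result: [brismuto, stox]
Step: archive.carve[p='/brismuto']
Result: ToolError: exists
Step: archive.carve[p='/ga']
Result: ok
Step: archive.carve[p='/truzom/tagru_']
Result: ToolError: no parent
Step: archive.openup[p='/brismuto']
Result: smaplesma
Step: archive.carve[p='/sud']
Result: ok
Step: archive.survey[p='/stox']
Result: ToolError: not a directory
Step: archive.carve[p='/sud/gifast']
Result: ok
Step: archive.carve[p='/sud/gifast/gala']
Result: ok
Step: archive.survey[p='/']
Result: [brismuto, ga/, stox, sud/]


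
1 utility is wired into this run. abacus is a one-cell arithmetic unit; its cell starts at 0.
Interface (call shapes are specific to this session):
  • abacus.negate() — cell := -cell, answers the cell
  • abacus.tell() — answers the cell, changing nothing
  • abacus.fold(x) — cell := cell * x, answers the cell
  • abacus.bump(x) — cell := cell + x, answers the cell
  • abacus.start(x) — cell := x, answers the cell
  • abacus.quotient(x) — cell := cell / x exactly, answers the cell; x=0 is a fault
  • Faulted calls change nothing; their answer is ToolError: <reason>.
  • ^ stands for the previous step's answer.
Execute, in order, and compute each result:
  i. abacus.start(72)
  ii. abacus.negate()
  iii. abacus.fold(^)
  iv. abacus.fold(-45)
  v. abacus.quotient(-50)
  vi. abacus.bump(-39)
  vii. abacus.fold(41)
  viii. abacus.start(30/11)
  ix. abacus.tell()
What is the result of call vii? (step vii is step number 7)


Answer: 948453/5

Derivation:
% start x=72
[out] 72
% negate
[out] -72
% fold x=^
[out] 5184
% fold x=-45
[out] -233280
% quotient x=-50
[out] 23328/5
% bump x=-39
[out] 23133/5
% fold x=41
[out] 948453/5
% start x=30/11
[out] 30/11
% tell
[out] 30/11


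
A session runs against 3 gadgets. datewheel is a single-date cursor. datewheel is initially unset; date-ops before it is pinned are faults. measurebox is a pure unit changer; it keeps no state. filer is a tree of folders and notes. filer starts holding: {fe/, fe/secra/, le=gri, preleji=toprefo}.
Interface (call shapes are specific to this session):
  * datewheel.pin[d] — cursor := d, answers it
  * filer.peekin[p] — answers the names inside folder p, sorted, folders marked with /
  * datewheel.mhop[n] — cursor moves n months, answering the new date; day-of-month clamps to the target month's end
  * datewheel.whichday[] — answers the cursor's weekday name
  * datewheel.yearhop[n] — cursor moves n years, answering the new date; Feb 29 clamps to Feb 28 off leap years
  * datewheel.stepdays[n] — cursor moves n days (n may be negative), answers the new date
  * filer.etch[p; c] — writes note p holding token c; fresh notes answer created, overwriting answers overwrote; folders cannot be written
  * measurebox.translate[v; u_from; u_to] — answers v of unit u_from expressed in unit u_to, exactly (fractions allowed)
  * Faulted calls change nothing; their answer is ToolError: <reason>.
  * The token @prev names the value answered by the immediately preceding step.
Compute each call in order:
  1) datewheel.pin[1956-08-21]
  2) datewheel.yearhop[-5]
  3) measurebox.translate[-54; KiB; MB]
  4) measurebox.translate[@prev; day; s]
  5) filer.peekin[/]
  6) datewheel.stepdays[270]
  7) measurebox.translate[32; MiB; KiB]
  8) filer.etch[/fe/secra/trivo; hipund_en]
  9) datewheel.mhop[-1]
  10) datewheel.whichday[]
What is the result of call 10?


Next I call datewheel.pin with d: 1956-08-21, giving 1956-08-21.
Invoking datewheel.yearhop with n: -5, yielding 1951-08-21.
Calling measurebox.translate with v: -54, u_from: KiB, u_to: MB, → -864/15625.
I try measurebox.translate with v: @prev, u_from: day, u_to: s, → -2985984/625.
I try filer.peekin with p: /, → [fe/, le, preleji].
I use datewheel.stepdays with n: 270, giving 1952-05-17.
I try measurebox.translate with v: 32, u_from: MiB, u_to: KiB, giving 32768.
I call filer.etch with p: /fe/secra/trivo, c: hipund_en, yielding created.
Next I call datewheel.mhop with n: -1, — result: 1952-04-17.
Calling datewheel.whichday, and get Thursday.

Answer: Thursday


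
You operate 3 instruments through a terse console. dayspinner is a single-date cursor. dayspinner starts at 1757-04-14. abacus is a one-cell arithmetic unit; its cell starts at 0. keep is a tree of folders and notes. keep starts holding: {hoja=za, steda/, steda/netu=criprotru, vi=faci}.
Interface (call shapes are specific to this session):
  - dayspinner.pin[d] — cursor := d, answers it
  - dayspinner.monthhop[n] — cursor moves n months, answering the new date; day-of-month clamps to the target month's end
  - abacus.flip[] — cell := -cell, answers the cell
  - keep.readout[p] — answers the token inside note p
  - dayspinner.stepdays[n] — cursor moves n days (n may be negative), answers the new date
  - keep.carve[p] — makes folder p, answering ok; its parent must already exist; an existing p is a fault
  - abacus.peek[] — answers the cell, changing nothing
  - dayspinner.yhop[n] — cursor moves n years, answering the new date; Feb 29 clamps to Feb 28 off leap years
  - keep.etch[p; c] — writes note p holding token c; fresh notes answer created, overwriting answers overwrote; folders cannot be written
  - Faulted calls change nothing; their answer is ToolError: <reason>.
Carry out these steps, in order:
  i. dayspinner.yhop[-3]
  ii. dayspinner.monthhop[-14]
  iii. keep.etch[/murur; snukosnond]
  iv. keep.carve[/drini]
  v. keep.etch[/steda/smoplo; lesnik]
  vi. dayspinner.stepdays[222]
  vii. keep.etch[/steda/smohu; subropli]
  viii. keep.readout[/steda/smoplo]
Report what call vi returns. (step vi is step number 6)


Answer: 1753-09-24

Derivation:
Act: yhop[n: -3]
Obs: 1754-04-14
Act: monthhop[n: -14]
Obs: 1753-02-14
Act: etch[p: /murur; c: snukosnond]
Obs: created
Act: carve[p: /drini]
Obs: ok
Act: etch[p: /steda/smoplo; c: lesnik]
Obs: created
Act: stepdays[n: 222]
Obs: 1753-09-24
Act: etch[p: /steda/smohu; c: subropli]
Obs: created
Act: readout[p: /steda/smoplo]
Obs: lesnik


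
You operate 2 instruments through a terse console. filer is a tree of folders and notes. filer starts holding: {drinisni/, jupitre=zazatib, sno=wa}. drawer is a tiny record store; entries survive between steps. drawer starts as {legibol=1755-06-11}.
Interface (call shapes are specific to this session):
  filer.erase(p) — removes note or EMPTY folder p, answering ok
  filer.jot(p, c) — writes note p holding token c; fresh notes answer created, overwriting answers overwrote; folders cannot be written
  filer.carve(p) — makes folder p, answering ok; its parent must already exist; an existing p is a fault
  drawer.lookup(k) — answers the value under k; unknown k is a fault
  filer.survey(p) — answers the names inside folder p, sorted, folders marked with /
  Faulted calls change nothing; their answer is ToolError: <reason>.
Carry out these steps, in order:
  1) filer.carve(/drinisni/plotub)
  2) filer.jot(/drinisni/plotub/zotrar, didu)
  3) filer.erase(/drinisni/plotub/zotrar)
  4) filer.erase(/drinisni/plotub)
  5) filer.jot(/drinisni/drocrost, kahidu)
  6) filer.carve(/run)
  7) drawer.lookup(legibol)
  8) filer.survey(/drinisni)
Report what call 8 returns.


-- 1. filer.carve(/drinisni/plotub) -> ok
-- 2. filer.jot(/drinisni/plotub/zotrar, didu) -> created
-- 3. filer.erase(/drinisni/plotub/zotrar) -> ok
-- 4. filer.erase(/drinisni/plotub) -> ok
-- 5. filer.jot(/drinisni/drocrost, kahidu) -> created
-- 6. filer.carve(/run) -> ok
-- 7. drawer.lookup(legibol) -> 1755-06-11
-- 8. filer.survey(/drinisni) -> [drocrost]

Answer: [drocrost]


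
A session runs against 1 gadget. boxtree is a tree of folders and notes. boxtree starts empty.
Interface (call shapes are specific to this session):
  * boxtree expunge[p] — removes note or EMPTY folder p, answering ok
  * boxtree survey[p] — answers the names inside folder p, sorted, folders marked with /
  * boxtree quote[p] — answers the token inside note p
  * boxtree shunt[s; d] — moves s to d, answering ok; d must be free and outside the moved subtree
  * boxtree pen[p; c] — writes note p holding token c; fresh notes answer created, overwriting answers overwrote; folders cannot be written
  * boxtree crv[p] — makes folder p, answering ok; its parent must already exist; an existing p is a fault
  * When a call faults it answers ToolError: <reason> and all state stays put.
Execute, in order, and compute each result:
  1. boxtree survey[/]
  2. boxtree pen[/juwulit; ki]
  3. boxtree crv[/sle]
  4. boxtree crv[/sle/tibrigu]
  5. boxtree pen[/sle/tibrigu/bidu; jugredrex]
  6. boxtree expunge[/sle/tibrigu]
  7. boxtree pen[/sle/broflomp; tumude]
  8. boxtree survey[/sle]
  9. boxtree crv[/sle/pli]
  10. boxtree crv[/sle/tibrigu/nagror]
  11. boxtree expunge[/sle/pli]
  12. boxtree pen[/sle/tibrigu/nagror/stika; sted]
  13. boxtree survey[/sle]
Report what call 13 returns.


$ boxtree survey p: /
  []
$ boxtree pen p: /juwulit c: ki
  created
$ boxtree crv p: /sle
  ok
$ boxtree crv p: /sle/tibrigu
  ok
$ boxtree pen p: /sle/tibrigu/bidu c: jugredrex
  created
$ boxtree expunge p: /sle/tibrigu
  ToolError: not empty
$ boxtree pen p: /sle/broflomp c: tumude
  created
$ boxtree survey p: /sle
  [broflomp, tibrigu/]
$ boxtree crv p: /sle/pli
  ok
$ boxtree crv p: /sle/tibrigu/nagror
  ok
$ boxtree expunge p: /sle/pli
  ok
$ boxtree pen p: /sle/tibrigu/nagror/stika c: sted
  created
$ boxtree survey p: /sle
  [broflomp, tibrigu/]

Answer: [broflomp, tibrigu/]


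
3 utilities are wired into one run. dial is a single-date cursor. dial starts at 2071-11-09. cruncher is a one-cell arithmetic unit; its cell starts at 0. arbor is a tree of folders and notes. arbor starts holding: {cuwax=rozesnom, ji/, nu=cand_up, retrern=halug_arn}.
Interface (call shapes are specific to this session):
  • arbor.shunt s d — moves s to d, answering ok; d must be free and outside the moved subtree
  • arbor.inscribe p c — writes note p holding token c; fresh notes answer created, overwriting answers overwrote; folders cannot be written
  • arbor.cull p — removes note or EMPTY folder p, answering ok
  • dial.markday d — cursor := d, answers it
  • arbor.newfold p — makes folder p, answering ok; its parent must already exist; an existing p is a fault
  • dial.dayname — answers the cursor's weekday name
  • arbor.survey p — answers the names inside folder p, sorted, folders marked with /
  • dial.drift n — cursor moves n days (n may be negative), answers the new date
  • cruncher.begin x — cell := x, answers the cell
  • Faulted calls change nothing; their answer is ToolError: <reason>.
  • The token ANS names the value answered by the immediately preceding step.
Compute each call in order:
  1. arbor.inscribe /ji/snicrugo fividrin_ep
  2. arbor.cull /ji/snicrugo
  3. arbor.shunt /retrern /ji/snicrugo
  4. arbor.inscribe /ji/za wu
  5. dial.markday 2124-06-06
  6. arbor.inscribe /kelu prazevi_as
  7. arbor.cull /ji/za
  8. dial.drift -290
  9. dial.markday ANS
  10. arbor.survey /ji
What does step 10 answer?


% inscribe(p→/ji/snicrugo, c→fividrin_ep) => created
% cull(p→/ji/snicrugo) => ok
% shunt(s→/retrern, d→/ji/snicrugo) => ok
% inscribe(p→/ji/za, c→wu) => created
% markday(d→2124-06-06) => 2124-06-06
% inscribe(p→/kelu, c→prazevi_as) => created
% cull(p→/ji/za) => ok
% drift(n→-290) => 2123-08-21
% markday(d→ANS) => 2123-08-21
% survey(p→/ji) => [snicrugo]

Answer: [snicrugo]
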